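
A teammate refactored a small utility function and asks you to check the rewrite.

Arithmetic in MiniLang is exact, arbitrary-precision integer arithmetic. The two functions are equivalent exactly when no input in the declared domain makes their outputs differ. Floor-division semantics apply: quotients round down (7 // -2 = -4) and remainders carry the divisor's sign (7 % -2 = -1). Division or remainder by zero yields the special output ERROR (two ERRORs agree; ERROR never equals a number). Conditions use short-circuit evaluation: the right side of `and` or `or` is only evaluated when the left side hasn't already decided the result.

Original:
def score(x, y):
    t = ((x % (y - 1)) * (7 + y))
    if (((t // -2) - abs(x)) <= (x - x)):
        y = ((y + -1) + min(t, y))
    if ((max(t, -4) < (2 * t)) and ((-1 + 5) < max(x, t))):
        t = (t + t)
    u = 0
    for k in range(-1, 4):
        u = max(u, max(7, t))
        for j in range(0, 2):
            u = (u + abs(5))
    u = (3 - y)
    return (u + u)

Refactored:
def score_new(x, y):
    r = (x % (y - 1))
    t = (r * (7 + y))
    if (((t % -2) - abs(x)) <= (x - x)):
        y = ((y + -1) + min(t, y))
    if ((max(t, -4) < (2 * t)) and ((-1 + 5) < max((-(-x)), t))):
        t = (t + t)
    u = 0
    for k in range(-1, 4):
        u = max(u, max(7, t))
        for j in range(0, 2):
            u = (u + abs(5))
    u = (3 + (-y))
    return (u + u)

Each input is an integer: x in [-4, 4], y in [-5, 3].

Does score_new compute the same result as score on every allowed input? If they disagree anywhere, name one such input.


These are not equivalent — on x=-4, y=-4 the outputs split (14 vs 40).
score: t := -12 | (((t // -2) - abs(x)) <= (x - x)): false | ((max(t, -4) < (2 * t)) and ((-1 + 5) < max(x, t))): false | u := 0 | iter k=-1: | u := 7 | iter j=0: | u := 12 | iter j=1: | u := 17 | iter k=0: | u := 17 | iter j=0: | u := 22 | iter j=1: | u := 27 | iter k=1: | u := 27 | iter j=0: | u := 32 | iter j=1: | u := 37 | iter k=2: | u := 37 | iter j=0: | u := 42 | iter j=1: | u := 47 | iter k=3: | u := 47 | iter j=0: | u := 52 | iter j=1: | u := 57 | u := 7 | result 14
score_new: r := -4 | t := -12 | (((t % -2) - abs(x)) <= (x - x)): true | y := -17 | ((max(t, -4) < (2 * t)) and ((-1 + 5) < max((-(-x)), t))): false | u := 0 | iter k=-1: | u := 7 | iter j=0: | u := 12 | iter j=1: | u := 17 | iter k=0: | u := 17 | iter j=0: | u := 22 | iter j=1: | u := 27 | iter k=1: | u := 27 | iter j=0: | u := 32 | iter j=1: | u := 37 | iter k=2: | u := 37 | iter j=0: | u := 42 | iter j=1: | u := 47 | iter k=3: | u := 47 | iter j=0: | u := 52 | iter j=1: | u := 57 | u := 20 | result 40
verdict: not equivalent; witness: x=-4, y=-4


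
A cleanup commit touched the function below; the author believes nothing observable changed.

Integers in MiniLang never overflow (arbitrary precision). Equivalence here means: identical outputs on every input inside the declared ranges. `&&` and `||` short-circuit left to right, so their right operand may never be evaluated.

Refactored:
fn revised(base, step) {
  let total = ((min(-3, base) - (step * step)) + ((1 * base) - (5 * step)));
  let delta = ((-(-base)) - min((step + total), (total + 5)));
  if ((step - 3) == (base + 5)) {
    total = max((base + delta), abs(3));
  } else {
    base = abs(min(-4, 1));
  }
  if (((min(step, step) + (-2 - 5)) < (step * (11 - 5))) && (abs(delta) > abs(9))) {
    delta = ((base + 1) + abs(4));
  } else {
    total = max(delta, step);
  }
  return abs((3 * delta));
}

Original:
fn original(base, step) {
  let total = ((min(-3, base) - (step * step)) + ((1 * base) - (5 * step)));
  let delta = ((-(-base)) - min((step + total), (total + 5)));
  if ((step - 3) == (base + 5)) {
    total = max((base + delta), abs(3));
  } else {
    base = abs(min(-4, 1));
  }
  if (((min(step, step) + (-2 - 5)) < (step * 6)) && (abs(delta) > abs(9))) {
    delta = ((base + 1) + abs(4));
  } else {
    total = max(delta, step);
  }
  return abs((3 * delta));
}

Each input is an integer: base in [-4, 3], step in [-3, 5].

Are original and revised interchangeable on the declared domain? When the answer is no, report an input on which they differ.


The two are interchangeable: constant usage differs; also arithmetic usage differs, and every declared input agrees.
Spot check at base=-3, step=4 — original: total := -42 | delta := 35 | ((step - 3) == (base + 5)): false | base := 4 | (((min(step, step) + (-2 - 5)) < (step * 6)) && (abs(delta) > abs(9))): true | delta := 9 | result 27. revised: total := -42 | delta := 35 | ((step - 3) == (base + 5)): false | base := 4 | (((min(step, step) + (-2 - 5)) < (step * (11 - 5))) && (abs(delta) > abs(9))): true | delta := 9 | result 27. Both give 27.
Checked all 72 inputs in the declared domain: the outputs agree on every one.
verdict: equivalent


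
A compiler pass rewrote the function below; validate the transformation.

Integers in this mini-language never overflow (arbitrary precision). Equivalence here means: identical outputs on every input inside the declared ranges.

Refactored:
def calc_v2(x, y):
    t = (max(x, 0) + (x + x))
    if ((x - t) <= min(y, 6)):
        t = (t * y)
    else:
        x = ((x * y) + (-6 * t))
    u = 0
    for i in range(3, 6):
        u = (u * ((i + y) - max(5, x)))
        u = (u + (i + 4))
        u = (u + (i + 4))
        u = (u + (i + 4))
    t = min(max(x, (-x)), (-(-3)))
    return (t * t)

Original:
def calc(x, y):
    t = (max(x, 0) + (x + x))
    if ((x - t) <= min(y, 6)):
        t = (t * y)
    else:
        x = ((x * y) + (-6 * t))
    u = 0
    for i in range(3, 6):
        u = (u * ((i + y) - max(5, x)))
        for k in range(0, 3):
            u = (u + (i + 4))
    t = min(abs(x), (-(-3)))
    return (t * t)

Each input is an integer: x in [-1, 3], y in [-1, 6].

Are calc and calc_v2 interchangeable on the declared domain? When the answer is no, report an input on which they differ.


Comparing the listings, the differences include: constant usage differs; also arithmetic usage differs; also loop structure differs; also local variable names differ; also min/max/abs usage differs; also statement counts differ.
As a probe, take x=1, y=5: calc runs t becomes 3; next ((x - t) <= min(y, 6)) evaluates to true; next t becomes 15; next u becomes 0; next at i=3:; next u becomes 0; next at k=0:; next u becomes 7; next at k=1:; next u becomes 14; next at k=2:; next u becomes 21; next at i=4:; next u becomes 84; next at k=0:; next u becomes 92; next at k=1:; next u becomes 100; next at k=2:; next u becomes 108; next at i=5:; next u becomes 540; next at k=0:; next u becomes 549; next at k=1:; next u becomes 558; next at k=2:; next u becomes 567; next t becomes 1; next final value 1; calc_v2 runs t becomes 3; next ((x - t) <= min(y, 6)) evaluates to true; next t becomes 15; next u becomes 0; next at i=3:; next u becomes 0; next u becomes 7; next u becomes 14; next u becomes 21; next at i=4:; next u becomes 84; next u becomes 92; next u becomes 100; next u becomes 108; next at i=5:; next u becomes 540; next u becomes 549; next u becomes 558; next u becomes 567; next t becomes 1; next final value 1; both end at 1.
Sweeping the whole domain (40 inputs) finds no disagreement.
verdict: equivalent


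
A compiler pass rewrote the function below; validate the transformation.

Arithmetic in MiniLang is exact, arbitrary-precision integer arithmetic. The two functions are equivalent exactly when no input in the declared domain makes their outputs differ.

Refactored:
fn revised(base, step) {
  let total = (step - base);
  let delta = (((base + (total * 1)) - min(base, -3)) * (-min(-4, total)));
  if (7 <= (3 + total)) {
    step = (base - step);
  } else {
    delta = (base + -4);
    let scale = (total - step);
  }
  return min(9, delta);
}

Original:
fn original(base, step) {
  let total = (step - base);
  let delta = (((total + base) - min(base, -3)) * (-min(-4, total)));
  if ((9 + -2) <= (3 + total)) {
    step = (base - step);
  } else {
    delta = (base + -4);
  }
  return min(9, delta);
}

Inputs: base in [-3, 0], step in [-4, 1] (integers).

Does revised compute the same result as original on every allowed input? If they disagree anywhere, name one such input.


Changes here: constant usage differs, plus local variable names differ, plus arithmetic usage differs, plus statement counts differ; the full 24-point sweep finds no disagreement.
verdict: equivalent


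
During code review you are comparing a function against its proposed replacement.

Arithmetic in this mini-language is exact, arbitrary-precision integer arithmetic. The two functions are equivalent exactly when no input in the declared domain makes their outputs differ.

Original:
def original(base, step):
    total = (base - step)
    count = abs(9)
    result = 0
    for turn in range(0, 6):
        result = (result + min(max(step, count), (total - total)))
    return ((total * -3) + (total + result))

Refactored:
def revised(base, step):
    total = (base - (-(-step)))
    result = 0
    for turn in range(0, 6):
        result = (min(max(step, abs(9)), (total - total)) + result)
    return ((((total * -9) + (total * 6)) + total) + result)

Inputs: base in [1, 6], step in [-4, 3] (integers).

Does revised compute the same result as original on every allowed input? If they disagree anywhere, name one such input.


Side by side, the visible changes include: constant usage differs, and local variable names differ, and arithmetic usage differs, and statement counts differ.
Spot check at base=4, step=0 — original: total becomes 4; next count becomes 9; next result becomes 0; next at turn=0:; next result becomes 0; next at turn=1:; next result becomes 0; next at turn=2:; next result becomes 0; next at turn=3:; next result becomes 0; next at turn=4:; next result becomes 0; next at turn=5:; next result becomes 0; next final value -8. revised: total becomes 4; next result becomes 0; next at turn=0:; next result becomes 0; next at turn=1:; next result becomes 0; next at turn=2:; next result becomes 0; next at turn=3:; next result becomes 0; next at turn=4:; next result becomes 0; next at turn=5:; next result becomes 0; next final value -8. Both give -8.
Sweeping the whole domain (48 inputs) finds no disagreement.
verdict: equivalent


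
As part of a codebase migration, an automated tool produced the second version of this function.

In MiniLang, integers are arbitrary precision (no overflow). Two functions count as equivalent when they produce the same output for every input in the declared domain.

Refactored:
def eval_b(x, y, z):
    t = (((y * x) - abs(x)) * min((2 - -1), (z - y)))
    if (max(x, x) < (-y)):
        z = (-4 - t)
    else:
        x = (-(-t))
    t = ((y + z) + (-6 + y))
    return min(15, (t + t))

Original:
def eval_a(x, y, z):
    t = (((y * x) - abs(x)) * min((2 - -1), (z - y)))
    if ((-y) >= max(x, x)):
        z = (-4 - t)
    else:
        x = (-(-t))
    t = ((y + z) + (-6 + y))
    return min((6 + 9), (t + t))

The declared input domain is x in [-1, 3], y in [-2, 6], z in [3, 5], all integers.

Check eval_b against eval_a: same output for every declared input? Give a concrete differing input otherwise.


Input x=-1, y=1, z=3: -8 from eval_a versus -2 from eval_b.
verdict: not equivalent; witness: x=-1, y=1, z=3


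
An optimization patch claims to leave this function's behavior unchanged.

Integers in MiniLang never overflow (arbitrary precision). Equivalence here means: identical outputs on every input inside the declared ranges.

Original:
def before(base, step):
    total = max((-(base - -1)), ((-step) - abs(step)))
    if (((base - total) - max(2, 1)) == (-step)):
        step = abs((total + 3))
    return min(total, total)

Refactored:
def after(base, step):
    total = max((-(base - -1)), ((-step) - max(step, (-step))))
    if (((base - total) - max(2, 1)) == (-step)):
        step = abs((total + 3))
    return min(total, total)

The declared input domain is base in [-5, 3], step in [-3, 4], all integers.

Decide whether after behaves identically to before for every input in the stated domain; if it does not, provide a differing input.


Comparing the listings, the differences include: min/max/abs usage differs.
Tracing base=0, step=-2: before: total = 0; (((base - total) - max(2, 1)) == (-step)) -> false; return 0 | after: total = 0; (((base - total) - max(2, 1)) == (-step)) -> false; return 0 — matching result 0.
An exhaustive pass over the 72 declared inputs shows identical outputs.
verdict: equivalent


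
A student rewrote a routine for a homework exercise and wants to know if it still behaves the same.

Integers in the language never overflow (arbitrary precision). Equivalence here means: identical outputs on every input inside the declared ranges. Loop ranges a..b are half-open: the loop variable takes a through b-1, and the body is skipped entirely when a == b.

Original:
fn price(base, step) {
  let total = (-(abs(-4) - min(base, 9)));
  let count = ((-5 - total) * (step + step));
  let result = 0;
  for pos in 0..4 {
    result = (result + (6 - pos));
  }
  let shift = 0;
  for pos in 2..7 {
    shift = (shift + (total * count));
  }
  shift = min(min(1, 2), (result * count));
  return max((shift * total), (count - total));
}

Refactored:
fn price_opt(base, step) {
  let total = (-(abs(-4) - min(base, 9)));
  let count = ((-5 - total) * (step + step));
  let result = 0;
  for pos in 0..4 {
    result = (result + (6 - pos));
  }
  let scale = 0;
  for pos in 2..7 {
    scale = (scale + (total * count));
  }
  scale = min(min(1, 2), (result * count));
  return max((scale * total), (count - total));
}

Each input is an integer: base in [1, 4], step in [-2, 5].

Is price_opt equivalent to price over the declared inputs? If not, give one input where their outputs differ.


The two are interchangeable: local variable names differ, and every declared input agrees.
Spot check at base=4, step=0 — price: total = 0; count = 0; result = 0; [pos=0]; result = 6; [pos=1]; result = 11; [pos=2]; result = 15; [pos=3]; result = 18; shift = 0; [pos=2]; shift = 0; [pos=3]; shift = 0; [pos=4]; shift = 0; [pos=5]; shift = 0; [pos=6]; shift = 0; shift = 0; return 0. price_opt: total = 0; count = 0; result = 0; [pos=0]; result = 6; [pos=1]; result = 11; [pos=2]; result = 15; [pos=3]; result = 18; scale = 0; [pos=2]; scale = 0; [pos=3]; scale = 0; [pos=4]; scale = 0; [pos=5]; scale = 0; [pos=6]; scale = 0; scale = 0; return 0. Both give 0.
Sweeping the whole domain (32 inputs) finds no disagreement.
verdict: equivalent


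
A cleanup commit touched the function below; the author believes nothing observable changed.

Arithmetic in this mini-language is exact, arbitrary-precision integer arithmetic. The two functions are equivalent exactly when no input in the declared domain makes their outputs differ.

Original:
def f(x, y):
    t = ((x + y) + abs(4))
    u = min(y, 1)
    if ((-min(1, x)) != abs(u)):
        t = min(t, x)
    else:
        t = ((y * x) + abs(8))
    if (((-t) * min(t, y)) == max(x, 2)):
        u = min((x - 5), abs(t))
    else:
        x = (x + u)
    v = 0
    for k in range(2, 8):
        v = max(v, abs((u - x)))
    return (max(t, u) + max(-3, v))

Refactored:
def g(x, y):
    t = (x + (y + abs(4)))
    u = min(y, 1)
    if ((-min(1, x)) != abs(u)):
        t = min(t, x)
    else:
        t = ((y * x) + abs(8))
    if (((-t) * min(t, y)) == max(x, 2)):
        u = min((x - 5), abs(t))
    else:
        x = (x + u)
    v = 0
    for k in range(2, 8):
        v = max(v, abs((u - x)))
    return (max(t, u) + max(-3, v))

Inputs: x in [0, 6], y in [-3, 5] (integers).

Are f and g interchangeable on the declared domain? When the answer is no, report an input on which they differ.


The two versions differ — the changes include same computation, different form.
As a probe, take x=1, y=3: f runs t becomes 8; next u becomes 1; next ((-min(1, x)) != abs(u)) evaluates to true; next t becomes 1; next (((-t) * min(t, y)) == max(x, 2)) evaluates to false; next x becomes 2; next v becomes 0; next at k=2:; next v becomes 1; next at k=3:; next v becomes 1; next at k=4:; next v becomes 1; next at k=5:; next v becomes 1; next at k=6:; next v becomes 1; next at k=7:; next v becomes 1; next final value 2; g runs t becomes 8; next u becomes 1; next ((-min(1, x)) != abs(u)) evaluates to true; next t becomes 1; next (((-t) * min(t, y)) == max(x, 2)) evaluates to false; next x becomes 2; next v becomes 0; next at k=2:; next v becomes 1; next at k=3:; next v becomes 1; next at k=4:; next v becomes 1; next at k=5:; next v becomes 1; next at k=6:; next v becomes 1; next at k=7:; next v becomes 1; next final value 2; both end at 2.
Across all 63 domain points the two functions coincide.
verdict: equivalent


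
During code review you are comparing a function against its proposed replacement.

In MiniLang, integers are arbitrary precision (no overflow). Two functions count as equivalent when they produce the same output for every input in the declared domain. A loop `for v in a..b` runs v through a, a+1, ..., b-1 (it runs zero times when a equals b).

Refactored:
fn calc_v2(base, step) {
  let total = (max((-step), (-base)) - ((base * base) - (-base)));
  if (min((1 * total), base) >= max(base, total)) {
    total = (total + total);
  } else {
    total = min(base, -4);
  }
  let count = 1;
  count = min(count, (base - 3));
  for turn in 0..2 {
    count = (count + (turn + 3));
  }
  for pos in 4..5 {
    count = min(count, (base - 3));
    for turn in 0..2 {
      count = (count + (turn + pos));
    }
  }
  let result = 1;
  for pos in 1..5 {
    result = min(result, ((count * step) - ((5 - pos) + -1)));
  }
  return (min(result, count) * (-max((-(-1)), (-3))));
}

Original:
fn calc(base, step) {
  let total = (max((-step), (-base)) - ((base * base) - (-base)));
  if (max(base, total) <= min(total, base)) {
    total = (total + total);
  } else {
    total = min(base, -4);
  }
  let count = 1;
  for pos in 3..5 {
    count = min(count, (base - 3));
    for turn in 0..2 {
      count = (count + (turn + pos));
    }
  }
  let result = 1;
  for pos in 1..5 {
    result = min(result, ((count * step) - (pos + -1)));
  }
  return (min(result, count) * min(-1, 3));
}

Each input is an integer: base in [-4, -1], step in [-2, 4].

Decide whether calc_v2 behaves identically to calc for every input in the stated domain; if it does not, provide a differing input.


Reading the diff, among the changes: loop structure differs; comparison usage differs; constant usage differs; arithmetic usage differs; statement counts differ; min/max/abs usage differs.
As a probe, take base=-1, step=3: calc runs total=1, then (max(base, total) <= min(total, base)) is false, then total=-4, then count=1, then (pos=3), then count=-4, then (turn=0), then count=-1, then (turn=1), then count=3, then (pos=4), then count=-4, then (turn=0), then count=0, then (turn=1), then count=5, then result=1, then (pos=1), then result=1, then (pos=2), then result=1, then (pos=3), then result=1, then (pos=4), then result=1, then returns -1; calc_v2 runs total=1, then (min((1 * total), base) >= max(base, total)) is false, then total=-4, then count=1, then count=-4, then (turn=0), then count=-1, then (turn=1), then count=3, then (pos=4), then count=-4, then (turn=0), then count=0, then (turn=1), then count=5, then result=1, then (pos=1), then result=1, then (pos=2), then result=1, then (pos=3), then result=1, then (pos=4), then result=1, then returns -1; both end at -1.
Across all 28 domain points the two functions coincide.
verdict: equivalent


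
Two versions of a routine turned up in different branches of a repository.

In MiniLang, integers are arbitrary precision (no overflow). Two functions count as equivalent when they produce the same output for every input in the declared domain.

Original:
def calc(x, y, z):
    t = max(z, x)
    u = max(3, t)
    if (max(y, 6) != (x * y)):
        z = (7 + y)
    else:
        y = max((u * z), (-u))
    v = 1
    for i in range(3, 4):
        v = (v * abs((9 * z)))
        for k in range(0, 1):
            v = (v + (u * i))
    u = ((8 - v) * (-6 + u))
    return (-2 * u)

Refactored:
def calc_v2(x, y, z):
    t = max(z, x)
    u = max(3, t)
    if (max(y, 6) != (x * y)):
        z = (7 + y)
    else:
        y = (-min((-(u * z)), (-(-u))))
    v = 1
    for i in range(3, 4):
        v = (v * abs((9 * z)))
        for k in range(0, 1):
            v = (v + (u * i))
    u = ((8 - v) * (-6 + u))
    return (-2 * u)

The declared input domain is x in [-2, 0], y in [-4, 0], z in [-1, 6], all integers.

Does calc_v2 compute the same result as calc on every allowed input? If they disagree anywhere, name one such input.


The two are interchangeable: min/max/abs usage differs, and every declared input agrees.
As a probe, take x=-2, y=-2, z=2: calc runs t := 2 | u := 3 | (max(y, 6) != (x * y)): true | z := 5 | v := 1 | iter i=3: | v := 45 | iter k=0: | v := 54 | u := 138 | result -276; calc_v2 runs t := 2 | u := 3 | (max(y, 6) != (x * y)): true | z := 5 | v := 1 | iter i=3: | v := 45 | iter k=0: | v := 54 | u := 138 | result -276; both end at -276.
Checked all 120 inputs in the declared domain: the outputs agree on every one.
verdict: equivalent


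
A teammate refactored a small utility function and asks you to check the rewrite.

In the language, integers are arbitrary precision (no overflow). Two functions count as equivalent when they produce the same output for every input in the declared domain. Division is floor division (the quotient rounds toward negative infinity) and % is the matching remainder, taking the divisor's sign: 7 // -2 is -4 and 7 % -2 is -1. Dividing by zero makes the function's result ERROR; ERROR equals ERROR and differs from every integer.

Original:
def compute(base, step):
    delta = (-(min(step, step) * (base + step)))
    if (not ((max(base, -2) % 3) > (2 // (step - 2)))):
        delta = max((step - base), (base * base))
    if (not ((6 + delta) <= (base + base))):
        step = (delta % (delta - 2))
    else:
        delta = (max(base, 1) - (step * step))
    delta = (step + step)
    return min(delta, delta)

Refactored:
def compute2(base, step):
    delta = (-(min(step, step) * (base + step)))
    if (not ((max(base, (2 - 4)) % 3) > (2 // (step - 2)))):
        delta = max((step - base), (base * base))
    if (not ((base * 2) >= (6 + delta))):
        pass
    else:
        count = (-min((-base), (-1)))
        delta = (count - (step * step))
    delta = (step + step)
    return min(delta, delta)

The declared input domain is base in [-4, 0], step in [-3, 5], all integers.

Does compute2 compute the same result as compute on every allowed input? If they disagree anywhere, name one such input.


Input base=-4, step=-2: -24 from compute versus -4 from compute2.
verdict: not equivalent; witness: base=-4, step=-2


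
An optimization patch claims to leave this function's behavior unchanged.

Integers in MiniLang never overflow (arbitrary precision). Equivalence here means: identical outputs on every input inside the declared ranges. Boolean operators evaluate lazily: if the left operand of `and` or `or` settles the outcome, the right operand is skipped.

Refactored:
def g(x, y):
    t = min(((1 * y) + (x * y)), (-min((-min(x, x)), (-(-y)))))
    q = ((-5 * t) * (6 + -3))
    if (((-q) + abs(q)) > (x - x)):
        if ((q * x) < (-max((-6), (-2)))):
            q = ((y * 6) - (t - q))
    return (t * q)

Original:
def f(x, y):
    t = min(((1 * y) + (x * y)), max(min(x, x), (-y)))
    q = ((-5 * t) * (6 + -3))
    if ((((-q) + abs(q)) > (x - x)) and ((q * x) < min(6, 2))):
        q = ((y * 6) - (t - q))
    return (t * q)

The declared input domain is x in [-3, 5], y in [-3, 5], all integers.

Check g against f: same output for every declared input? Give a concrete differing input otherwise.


Comparing the listings, the differences include: boolean connective usage differs; and branching structure differs; and statement counts differ.
Tracing x=1, y=2: f: t becomes 1; next q becomes -15; next ((((-q) + abs(q)) > (x - x)) and ((q * x) < min(6, 2))) evaluates to true; next q becomes -4; next final value -4 | g: t becomes 1; next q becomes -15; next (((-q) + abs(q)) > (x - x)) evaluates to true; next ((q * x) < (-max((-6), (-2)))) evaluates to true; next q becomes -4; next final value -4 — matching result -4.
Every one of the 81 inputs gives matching results.
verdict: equivalent


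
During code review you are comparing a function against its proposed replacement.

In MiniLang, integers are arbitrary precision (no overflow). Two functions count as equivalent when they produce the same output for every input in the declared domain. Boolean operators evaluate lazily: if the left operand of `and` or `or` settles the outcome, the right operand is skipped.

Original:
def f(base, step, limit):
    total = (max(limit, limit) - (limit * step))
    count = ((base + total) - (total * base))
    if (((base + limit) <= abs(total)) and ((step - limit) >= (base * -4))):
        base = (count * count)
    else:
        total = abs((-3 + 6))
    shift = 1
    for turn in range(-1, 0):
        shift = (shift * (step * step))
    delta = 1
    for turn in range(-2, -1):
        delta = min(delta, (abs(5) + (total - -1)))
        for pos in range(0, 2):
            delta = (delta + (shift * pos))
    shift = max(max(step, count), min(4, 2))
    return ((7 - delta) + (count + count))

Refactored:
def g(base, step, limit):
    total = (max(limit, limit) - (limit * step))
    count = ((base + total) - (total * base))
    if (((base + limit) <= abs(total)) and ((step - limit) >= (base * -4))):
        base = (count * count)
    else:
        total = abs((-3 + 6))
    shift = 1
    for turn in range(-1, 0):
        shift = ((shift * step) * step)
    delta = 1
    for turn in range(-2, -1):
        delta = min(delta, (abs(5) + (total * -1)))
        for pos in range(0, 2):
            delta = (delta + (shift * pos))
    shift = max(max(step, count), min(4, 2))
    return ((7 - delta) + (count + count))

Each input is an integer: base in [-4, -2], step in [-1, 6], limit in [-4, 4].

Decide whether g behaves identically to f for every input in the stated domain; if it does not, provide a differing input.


These are not equivalent — on base=-2, step=4, limit=-4 the outputs split (58 vs 66).
f: total=12, then count=34, then (((base + limit) <= abs(total)) and ((step - limit) >= (base * -4))) is true, then base=1156, then shift=1, then (turn=-1), then shift=16, then delta=1, then (turn=-2), then delta=1, then (pos=0), then delta=1, then (pos=1), then delta=17, then shift=34, then returns 58
g: total=12, then count=34, then (((base + limit) <= abs(total)) and ((step - limit) >= (base * -4))) is true, then base=1156, then shift=1, then (turn=-1), then shift=16, then delta=1, then (turn=-2), then delta=-7, then (pos=0), then delta=-7, then (pos=1), then delta=9, then shift=34, then returns 66
verdict: not equivalent; witness: base=-2, step=4, limit=-4


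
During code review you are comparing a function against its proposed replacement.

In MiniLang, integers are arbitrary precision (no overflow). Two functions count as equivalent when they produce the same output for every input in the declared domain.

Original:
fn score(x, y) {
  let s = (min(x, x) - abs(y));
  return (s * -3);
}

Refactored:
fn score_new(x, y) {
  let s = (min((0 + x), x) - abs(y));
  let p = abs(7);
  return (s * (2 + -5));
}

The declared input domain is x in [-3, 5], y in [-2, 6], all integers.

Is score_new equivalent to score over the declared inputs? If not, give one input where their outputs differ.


This is a faithful refactor — statement counts differ, min/max/abs usage differs, arithmetic usage differs, constant usage differs, local variable names differ, but the computed results match everywhere.
As a probe, take x=3, y=3: score runs s = 0; return 0; score_new runs s = 0; p = 7; return 0; both end at 0.
Checked all 81 inputs in the declared domain: the outputs agree on every one.
verdict: equivalent


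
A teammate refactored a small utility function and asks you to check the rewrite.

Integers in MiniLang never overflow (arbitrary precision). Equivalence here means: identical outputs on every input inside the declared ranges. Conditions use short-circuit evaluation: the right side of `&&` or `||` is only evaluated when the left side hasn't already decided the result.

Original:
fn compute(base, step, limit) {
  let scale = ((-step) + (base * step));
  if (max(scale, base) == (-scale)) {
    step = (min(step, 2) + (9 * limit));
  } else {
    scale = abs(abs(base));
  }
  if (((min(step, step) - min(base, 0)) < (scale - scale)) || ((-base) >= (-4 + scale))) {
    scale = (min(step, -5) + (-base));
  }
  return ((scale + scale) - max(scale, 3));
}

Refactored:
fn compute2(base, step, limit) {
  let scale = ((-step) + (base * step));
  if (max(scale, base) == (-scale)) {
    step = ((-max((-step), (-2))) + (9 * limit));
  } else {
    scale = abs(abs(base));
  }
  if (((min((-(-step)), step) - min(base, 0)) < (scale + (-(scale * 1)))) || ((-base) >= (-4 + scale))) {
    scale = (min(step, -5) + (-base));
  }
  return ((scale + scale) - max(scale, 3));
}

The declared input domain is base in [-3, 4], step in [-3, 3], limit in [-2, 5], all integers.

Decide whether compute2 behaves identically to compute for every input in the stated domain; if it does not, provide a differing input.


Although arithmetic usage differs, and min/max/abs usage differs, and constant usage differs, 448/448 inputs agree.
verdict: equivalent


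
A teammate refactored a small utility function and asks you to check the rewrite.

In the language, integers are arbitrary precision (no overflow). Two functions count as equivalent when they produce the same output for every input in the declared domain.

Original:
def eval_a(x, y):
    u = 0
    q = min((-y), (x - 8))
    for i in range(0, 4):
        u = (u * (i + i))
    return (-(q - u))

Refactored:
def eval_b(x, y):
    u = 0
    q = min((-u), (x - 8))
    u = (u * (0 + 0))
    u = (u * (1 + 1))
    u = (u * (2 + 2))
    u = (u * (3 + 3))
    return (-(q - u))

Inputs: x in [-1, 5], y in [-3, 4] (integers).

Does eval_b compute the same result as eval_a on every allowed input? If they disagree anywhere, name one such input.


x=5, y=4 yields 4 from eval_a but 3 from eval_b.
verdict: not equivalent; witness: x=5, y=4


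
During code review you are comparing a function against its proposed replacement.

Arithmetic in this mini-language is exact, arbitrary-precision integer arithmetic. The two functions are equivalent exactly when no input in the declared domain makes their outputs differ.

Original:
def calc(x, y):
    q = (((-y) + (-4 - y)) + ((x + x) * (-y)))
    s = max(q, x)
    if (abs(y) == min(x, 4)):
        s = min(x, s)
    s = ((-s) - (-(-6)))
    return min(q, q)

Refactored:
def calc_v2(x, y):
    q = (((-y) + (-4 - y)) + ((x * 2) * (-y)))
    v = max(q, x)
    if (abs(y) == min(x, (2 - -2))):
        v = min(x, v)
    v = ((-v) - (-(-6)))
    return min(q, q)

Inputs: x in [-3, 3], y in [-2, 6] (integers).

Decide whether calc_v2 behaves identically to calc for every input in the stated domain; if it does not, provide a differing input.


The two versions differ — the changes include arithmetic usage differs; also local variable names differ; also constant usage differs.
One worked example (x=3, y=5) — calc: q = -44; s = 3; (abs(y) == min(x, 4)) -> false; s = -9; return -44; calc_v2: q = -44; v = 3; (abs(y) == min(x, (2 - -2))) -> false; v = -9; return -44; agreement on -44.
Checked all 63 inputs in the declared domain: the outputs agree on every one.
verdict: equivalent


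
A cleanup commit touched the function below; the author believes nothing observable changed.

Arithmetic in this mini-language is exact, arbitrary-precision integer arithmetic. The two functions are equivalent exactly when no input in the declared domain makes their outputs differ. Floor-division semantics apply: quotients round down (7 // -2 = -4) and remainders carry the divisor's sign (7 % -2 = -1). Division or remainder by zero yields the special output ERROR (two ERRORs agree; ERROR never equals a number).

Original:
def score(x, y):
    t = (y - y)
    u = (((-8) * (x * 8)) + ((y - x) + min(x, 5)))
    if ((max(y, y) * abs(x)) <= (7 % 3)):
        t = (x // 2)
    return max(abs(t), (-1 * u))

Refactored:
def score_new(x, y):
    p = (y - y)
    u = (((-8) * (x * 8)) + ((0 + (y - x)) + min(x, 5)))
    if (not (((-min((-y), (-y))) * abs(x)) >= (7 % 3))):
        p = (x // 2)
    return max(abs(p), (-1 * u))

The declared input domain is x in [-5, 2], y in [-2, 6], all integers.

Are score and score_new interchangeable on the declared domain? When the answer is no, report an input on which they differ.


The rewrite breaks on x=-1, y=1, where the results are 1 and 0.
score: t = 0; u = 65; ((max(y, y) * abs(x)) <= (7 % 3)) -> true; t = -1; return 1
score_new: p = 0; u = 65; (not (((-min((-y), (-y))) * abs(x)) >= (7 % 3))) -> false; return 0
verdict: not equivalent; witness: x=-1, y=1


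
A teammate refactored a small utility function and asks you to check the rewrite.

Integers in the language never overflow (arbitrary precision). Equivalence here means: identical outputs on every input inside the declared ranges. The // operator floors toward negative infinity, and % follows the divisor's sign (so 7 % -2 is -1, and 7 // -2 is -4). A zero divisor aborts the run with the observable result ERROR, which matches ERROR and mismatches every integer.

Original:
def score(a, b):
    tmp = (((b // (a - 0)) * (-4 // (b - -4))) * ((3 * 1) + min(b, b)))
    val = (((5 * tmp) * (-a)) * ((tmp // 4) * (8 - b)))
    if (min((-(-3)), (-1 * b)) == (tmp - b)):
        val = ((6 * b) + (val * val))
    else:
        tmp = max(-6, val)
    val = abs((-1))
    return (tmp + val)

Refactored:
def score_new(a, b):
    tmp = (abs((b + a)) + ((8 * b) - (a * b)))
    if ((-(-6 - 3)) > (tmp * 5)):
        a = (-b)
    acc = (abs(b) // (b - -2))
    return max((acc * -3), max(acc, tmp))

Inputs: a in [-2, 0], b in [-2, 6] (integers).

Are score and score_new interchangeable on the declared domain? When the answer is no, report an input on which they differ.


There is a counterexample at a=-2, b=-2: 201 on one side, ERROR on the other.
score: tmp=-2, then val=200, then (min((-(-3)), (-1 * b)) == (tmp - b)) is false, then tmp=200, then val=1, then returns 201
score_new: tmp=-16, then ((-(-6 - 3)) > (tmp * 5)) is true, then a=2, then a zero divisor aborts: ERROR
verdict: not equivalent; witness: a=-2, b=-2


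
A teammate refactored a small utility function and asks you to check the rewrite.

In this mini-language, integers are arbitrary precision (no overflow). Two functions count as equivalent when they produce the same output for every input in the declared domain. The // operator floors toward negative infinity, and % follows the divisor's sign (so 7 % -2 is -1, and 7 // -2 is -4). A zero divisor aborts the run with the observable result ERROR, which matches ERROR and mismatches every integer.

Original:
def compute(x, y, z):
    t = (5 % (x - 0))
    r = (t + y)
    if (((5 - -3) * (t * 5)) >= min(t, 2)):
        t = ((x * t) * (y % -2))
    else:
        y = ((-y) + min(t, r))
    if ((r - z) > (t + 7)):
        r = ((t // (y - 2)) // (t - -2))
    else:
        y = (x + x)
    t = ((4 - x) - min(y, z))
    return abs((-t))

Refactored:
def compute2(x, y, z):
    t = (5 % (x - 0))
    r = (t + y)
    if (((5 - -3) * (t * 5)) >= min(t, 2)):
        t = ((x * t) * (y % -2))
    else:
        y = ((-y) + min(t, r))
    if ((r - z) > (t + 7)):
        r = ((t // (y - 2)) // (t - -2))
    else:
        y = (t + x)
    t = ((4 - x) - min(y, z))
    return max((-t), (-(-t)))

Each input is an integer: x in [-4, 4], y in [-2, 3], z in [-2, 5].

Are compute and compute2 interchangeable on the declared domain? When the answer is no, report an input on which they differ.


These are not equivalent — on x=-4, y=-2, z=-2 the outputs split (16 vs 15).
compute: t = -3; r = -5; (((5 - -3) * (t * 5)) >= min(t, 2)) -> false; y = -3; ((r - z) > (t + 7)) -> false; y = -8; t = 16; return 16
compute2: t = -3; r = -5; (((5 - -3) * (t * 5)) >= min(t, 2)) -> false; y = -3; ((r - z) > (t + 7)) -> false; y = -7; t = 15; return 15
verdict: not equivalent; witness: x=-4, y=-2, z=-2


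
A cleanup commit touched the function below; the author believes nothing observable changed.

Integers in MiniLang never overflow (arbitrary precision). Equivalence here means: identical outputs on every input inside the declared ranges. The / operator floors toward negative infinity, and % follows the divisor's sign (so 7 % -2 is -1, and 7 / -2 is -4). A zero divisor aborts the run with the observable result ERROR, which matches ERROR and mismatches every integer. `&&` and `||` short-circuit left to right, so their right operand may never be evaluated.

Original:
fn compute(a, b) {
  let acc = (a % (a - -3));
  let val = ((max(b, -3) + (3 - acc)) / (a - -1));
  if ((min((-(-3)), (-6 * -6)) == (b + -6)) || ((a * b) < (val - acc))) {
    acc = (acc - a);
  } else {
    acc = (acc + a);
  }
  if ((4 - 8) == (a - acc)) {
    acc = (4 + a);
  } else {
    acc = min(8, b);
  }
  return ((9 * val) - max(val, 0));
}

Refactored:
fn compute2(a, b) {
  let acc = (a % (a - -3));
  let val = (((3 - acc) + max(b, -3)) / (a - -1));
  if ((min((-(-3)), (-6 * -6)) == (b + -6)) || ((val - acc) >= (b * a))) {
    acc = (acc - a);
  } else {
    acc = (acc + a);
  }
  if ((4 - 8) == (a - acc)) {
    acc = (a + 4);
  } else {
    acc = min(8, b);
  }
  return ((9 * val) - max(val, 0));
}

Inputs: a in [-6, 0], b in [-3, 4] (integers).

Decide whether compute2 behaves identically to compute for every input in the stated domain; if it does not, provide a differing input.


The suspicious-looking change has no observable effect anywhere in the declared ranges; all 56 inputs agree.
verdict: equivalent


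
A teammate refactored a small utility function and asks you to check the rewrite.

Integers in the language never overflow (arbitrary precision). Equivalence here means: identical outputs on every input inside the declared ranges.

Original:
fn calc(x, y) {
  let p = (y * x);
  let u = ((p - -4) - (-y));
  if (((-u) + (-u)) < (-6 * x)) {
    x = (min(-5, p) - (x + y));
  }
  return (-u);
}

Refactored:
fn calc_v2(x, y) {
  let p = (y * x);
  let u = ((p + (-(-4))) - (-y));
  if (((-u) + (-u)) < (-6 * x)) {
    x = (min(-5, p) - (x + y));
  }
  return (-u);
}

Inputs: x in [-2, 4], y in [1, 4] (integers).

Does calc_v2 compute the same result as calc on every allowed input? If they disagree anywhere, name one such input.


The two versions differ — the changes include arithmetic usage differs.
As a probe, take x=1, y=3: calc runs p = 3; u = 10; (((-u) + (-u)) < (-6 * x)) -> true; x = -9; return -10; calc_v2 runs p = 3; u = 10; (((-u) + (-u)) < (-6 * x)) -> true; x = -9; return -10; both end at -10.
Checked all 28 inputs in the declared domain: the outputs agree on every one.
verdict: equivalent


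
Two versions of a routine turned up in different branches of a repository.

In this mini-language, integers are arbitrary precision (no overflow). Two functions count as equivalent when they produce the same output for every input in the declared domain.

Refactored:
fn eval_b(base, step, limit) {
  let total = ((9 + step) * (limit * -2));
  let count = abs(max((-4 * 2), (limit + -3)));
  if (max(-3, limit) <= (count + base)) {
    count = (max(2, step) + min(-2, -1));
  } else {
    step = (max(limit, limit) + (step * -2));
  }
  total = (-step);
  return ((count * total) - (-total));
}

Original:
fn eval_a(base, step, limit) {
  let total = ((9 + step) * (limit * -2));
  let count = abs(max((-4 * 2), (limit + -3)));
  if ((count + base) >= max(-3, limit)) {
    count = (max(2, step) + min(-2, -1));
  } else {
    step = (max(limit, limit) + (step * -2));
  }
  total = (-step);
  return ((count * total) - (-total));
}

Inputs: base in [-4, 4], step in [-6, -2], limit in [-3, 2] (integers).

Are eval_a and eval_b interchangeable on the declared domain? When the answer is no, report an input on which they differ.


Behavior is preserved: although comparison usage differs, the outputs never diverge.
Tracing base=3, step=-6, limit=-2: eval_a: total=12, then count=5, then ((count + base) >= max(-3, limit)) is true, then count=0, then total=6, then returns 6 | eval_b: total=12, then count=5, then (max(-3, limit) <= (count + base)) is true, then count=0, then total=6, then returns 6 — matching result 6.
Checked all 270 inputs in the declared domain: the outputs agree on every one.
verdict: equivalent
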